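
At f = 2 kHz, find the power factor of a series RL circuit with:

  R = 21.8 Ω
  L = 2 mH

Step 1 — Angular frequency: ω = 2π·f = 2π·2000 = 1.257e+04 rad/s.
Step 2 — Component impedances:
  R: Z = R = 21.8 Ω
  L: Z = jωL = j·1.257e+04·0.002 = 0 + j25.13 Ω
Step 3 — Series combination: Z_total = R + L = 21.8 + j25.13 Ω = 33.27∠49.1° Ω.
Step 4 — Power factor: PF = cos(φ) = Re(Z)/|Z| = 21.8/33.27 = 0.6552.
Step 5 — Type: Im(Z) = 25.13 ⇒ lagging (phase φ = 49.1°).

PF = 0.6552 (lagging, φ = 49.1°)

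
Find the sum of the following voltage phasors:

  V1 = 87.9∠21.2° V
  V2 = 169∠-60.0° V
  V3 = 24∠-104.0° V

Step 1 — Convert each phasor to rectangular form:
  V1 = 87.9·(cos(21.2°) + j·sin(21.2°)) = 81.95 + j31.79 V
  V2 = 169·(cos(-60.0°) + j·sin(-60.0°)) = 84.5 - j146.4 V
  V3 = 24·(cos(-104.0°) + j·sin(-104.0°)) = -5.806 - j23.29 V
Step 2 — Sum components: V_total = 160.6 - j137.9 V.
Step 3 — Convert to polar: |V_total| = 211.7 V, ∠V_total = -40.6°.

V_total = 211.7∠-40.6° V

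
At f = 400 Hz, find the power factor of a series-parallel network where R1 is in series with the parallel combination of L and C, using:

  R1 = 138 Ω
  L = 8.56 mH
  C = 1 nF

Step 1 — Angular frequency: ω = 2π·f = 2π·400 = 2513 rad/s.
Step 2 — Component impedances:
  R1: Z = R = 138 Ω
  L: Z = jωL = j·2513·0.00856 = 0 + j21.51 Ω
  C: Z = 1/(jωC) = -j/(ω·C) = 0 - j3.979e+05 Ω
Step 3 — Parallel branch: L || C = 1/(1/L + 1/C) = 0 + j21.51 Ω.
Step 4 — Series with R1: Z_total = R1 + (L || C) = 138 + j21.51 Ω = 139.7∠8.9° Ω.
Step 5 — Power factor: PF = cos(φ) = Re(Z)/|Z| = 138/139.667 = 0.9881.
Step 6 — Type: Im(Z) = 21.51 ⇒ lagging (phase φ = 8.9°).

PF = 0.9881 (lagging, φ = 8.9°)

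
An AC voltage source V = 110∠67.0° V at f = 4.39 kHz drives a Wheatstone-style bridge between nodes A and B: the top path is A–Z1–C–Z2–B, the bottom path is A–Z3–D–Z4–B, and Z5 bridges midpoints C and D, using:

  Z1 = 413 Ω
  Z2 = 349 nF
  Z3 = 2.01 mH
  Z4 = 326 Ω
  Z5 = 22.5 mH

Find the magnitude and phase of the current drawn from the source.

Step 1 — Angular frequency: ω = 2π·f = 2π·4390 = 2.758e+04 rad/s.
Step 2 — Component impedances:
  Z1: Z = R = 413 Ω
  Z2: Z = 1/(jωC) = -j/(ω·C) = 0 - j103.9 Ω
  Z3: Z = jωL = j·2.758e+04·0.00201 = 0 + j55.44 Ω
  Z4: Z = R = 326 Ω
  Z5: Z = jωL = j·2.758e+04·0.0225 = 0 + j620.6 Ω
Step 3 — Bridge requires nodal analysis (the Z5 bridge couples midpoints C and D, so the two paths cannot be reduced to a simple series/parallel combination). Setting node B to ground and injecting 1 A at node A, the 3-node admittance system at A, C, D solves to V_A = Z_AB = 169.6 + j41.16 Ω = 174.6∠13.6° Ω.
Step 4 — Source phasor: V = 110∠67.0° V = 42.98 + j101.3 V.
Step 5 — Ohm's law: I = V / Z_total = (42.98 + j101.3) / (169.6 + j41.16) = 0.376 + j0.5056 A.
Step 6 — Convert to polar: |I| = 0.6301 A, ∠I = 53.4°.

I = 0.6301∠53.4° A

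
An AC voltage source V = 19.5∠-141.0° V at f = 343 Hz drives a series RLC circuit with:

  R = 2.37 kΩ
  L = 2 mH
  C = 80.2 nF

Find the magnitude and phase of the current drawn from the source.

Step 1 — Angular frequency: ω = 2π·f = 2π·343 = 2155 rad/s.
Step 2 — Component impedances:
  R: Z = R = 2370 Ω
  L: Z = jωL = j·2155·0.002 = 0 + j4.31 Ω
  C: Z = 1/(jωC) = -j/(ω·C) = 0 - j5786 Ω
Step 3 — Series combination: Z_total = R + L + C = 2370 - j5781 Ω = 6248∠-67.7° Ω.
Step 4 — Source phasor: V = 19.5∠-141.0° V = -15.15 - j12.27 V.
Step 5 — Ohm's law: I = V / Z_total = (-15.15 - j12.27) / (2370 - j5781) = 0.0008973 - j0.002989 A.
Step 6 — Convert to polar: |I| = 0.003121 A, ∠I = -73.3°.

I = 0.003121∠-73.3° A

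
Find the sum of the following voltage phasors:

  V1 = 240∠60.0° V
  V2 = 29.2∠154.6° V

Step 1 — Convert each phasor to rectangular form:
  V1 = 240·(cos(60.0°) + j·sin(60.0°)) = 120 + j207.8 V
  V2 = 29.2·(cos(154.6°) + j·sin(154.6°)) = -26.38 + j12.52 V
Step 2 — Sum components: V_total = 93.62 + j220.4 V.
Step 3 — Convert to polar: |V_total| = 239.4 V, ∠V_total = 67.0°.

V_total = 239.4∠67.0° V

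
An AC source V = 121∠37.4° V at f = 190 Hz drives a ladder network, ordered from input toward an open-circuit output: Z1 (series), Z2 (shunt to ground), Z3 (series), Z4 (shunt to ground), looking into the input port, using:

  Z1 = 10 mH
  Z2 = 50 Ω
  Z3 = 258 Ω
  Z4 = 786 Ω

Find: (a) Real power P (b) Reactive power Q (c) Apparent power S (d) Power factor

Step 1 — Angular frequency: ω = 2π·f = 2π·190 = 1194 rad/s.
Step 2 — Component impedances:
  Z1: Z = jωL = j·1194·0.01 = 0 + j11.94 Ω
  Z2: Z = R = 50 Ω
  Z3: Z = R = 258 Ω
  Z4: Z = R = 786 Ω
Step 3 — Ladder network (open output): work backward from the far end, alternating series and parallel combinations. Z_in = 47.71 + j11.94 Ω = 49.19∠14.0° Ω.
Step 4 — Source phasor: V = 121∠37.4° V = 96.12 + j73.49 V.
Step 5 — Current: I = V / Z = 2.259 + j0.9752 A = 2.46∠23.4° A.
Step 6 — Complex power: S = V·I* = 288.8 + j72.25 VA.
Step 7 — Real power: P = Re(S) = 288.8 W.
Step 8 — Reactive power: Q = Im(S) = 72.25 VAR.
Step 9 — Apparent power: |S| = 297.7 VA.
Step 10 — Power factor: PF = P/|S| = 0.9701 (lagging).

(a) P = 288.8 W  (b) Q = 72.25 VAR  (c) S = 297.7 VA  (d) PF = 0.9701 (lagging)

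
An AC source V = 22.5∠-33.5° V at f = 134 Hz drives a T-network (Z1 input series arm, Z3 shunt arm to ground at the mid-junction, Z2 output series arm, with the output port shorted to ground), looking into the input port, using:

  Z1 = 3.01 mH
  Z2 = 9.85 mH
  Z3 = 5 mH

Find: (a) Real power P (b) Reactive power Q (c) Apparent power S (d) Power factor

Step 1 — Angular frequency: ω = 2π·f = 2π·134 = 841.9 rad/s.
Step 2 — Component impedances:
  Z1: Z = jωL = j·841.9·0.00301 = 0 + j2.534 Ω
  Z2: Z = jωL = j·841.9·0.00985 = 0 + j8.293 Ω
  Z3: Z = jωL = j·841.9·0.005 = 0 + j4.21 Ω
Step 3 — With the output port shorted to ground, the output series arm Z2 runs from the junction to ground; the shunt arm Z3 also runs from the junction to ground. They appear in parallel: Z3 || Z2 = 0 + j2.792 Ω.
Step 4 — Series with input arm Z1: Z_in = Z1 + (Z3 || Z2) = 0 + j5.327 Ω = 5.327∠90.0° Ω.
Step 5 — Source phasor: V = 22.5∠-33.5° V = 18.76 - j12.42 V.
Step 6 — Current: I = V / Z = -2.331 - j3.522 A = 4.224∠-123.5° A.
Step 7 — Complex power: S = V·I* = 0 + j95.04 VA.
Step 8 — Real power: P = Re(S) = 0 W.
Step 9 — Reactive power: Q = Im(S) = 95.04 VAR.
Step 10 — Apparent power: |S| = 95.04 VA.
Step 11 — Power factor: PF = P/|S| = 0 (lagging).

(a) P = 0 W  (b) Q = 95.04 VAR  (c) S = 95.04 VA  (d) PF = 0 (lagging)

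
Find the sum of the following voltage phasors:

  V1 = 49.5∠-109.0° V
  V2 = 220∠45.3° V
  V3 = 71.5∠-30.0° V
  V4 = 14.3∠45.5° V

Step 1 — Convert each phasor to rectangular form:
  V1 = 49.5·(cos(-109.0°) + j·sin(-109.0°)) = -16.12 - j46.8 V
  V2 = 220·(cos(45.3°) + j·sin(45.3°)) = 154.7 + j156.4 V
  V3 = 71.5·(cos(-30.0°) + j·sin(-30.0°)) = 61.92 - j35.75 V
  V4 = 14.3·(cos(45.5°) + j·sin(45.5°)) = 10.02 + j10.2 V
Step 2 — Sum components: V_total = 210.6 + j84.02 V.
Step 3 — Convert to polar: |V_total| = 226.7 V, ∠V_total = 21.8°.

V_total = 226.7∠21.8° V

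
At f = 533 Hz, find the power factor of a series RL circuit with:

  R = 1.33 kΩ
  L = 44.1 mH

Step 1 — Angular frequency: ω = 2π·f = 2π·533 = 3349 rad/s.
Step 2 — Component impedances:
  R: Z = R = 1330 Ω
  L: Z = jωL = j·3349·0.0441 = 0 + j147.7 Ω
Step 3 — Series combination: Z_total = R + L = 1330 + j147.7 Ω = 1338∠6.3° Ω.
Step 4 — Power factor: PF = cos(φ) = Re(Z)/|Z| = 1330/1338.2 = 0.9939.
Step 5 — Type: Im(Z) = 147.7 ⇒ lagging (phase φ = 6.3°).

PF = 0.9939 (lagging, φ = 6.3°)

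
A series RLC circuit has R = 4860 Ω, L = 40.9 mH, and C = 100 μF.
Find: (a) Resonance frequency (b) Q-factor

Step 1 — Resonance condition Im(Z)=0 gives ω₀ = 1/√(LC).
Step 2 — ω₀ = 1/√(0.0409·0.0001) = 494.5 rad/s.
Step 3 — f₀ = ω₀/(2π) = 78.7 Hz.
Step 4 — Series Q: Q = ω₀L/R = 494.5·0.0409/4860 = 0.004161.

(a) f₀ = 78.7 Hz  (b) Q = 0.004161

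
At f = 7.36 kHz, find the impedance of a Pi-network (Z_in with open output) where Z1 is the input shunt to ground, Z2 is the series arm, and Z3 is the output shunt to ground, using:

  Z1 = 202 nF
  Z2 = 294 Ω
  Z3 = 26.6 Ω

Step 1 — Angular frequency: ω = 2π·f = 2π·7360 = 4.624e+04 rad/s.
Step 2 — Component impedances:
  Z1: Z = 1/(jωC) = -j/(ω·C) = 0 - j107.1 Ω
  Z2: Z = R = 294 Ω
  Z3: Z = R = 26.6 Ω
Step 3 — With open output, the series arm Z2 and the output shunt Z3 appear in series to ground: Z2 + Z3 = 320.6 Ω.
Step 4 — Parallel with input shunt Z1: Z_in = Z1 || (Z2 + Z3) = 32.16 - j96.31 Ω = 101.5∠-71.5° Ω.

Z = 32.16 - j96.31 Ω = 101.5∠-71.5° Ω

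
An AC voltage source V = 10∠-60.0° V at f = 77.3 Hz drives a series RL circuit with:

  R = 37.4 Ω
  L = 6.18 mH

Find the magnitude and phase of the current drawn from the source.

Step 1 — Angular frequency: ω = 2π·f = 2π·77.3 = 485.7 rad/s.
Step 2 — Component impedances:
  R: Z = R = 37.4 Ω
  L: Z = jωL = j·485.7·0.00618 = 0 + j3.002 Ω
Step 3 — Series combination: Z_total = R + L = 37.4 + j3.002 Ω = 37.52∠4.6° Ω.
Step 4 — Source phasor: V = 10∠-60.0° V = 5 - j8.66 V.
Step 5 — Ohm's law: I = V / Z_total = (5 - j8.66) / (37.4 + j3.002) = 0.1144 - j0.2407 A.
Step 6 — Convert to polar: |I| = 0.2665 A, ∠I = -64.6°.

I = 0.2665∠-64.6° A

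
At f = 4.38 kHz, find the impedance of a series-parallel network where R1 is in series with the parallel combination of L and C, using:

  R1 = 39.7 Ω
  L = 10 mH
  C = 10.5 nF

Step 1 — Angular frequency: ω = 2π·f = 2π·4380 = 2.752e+04 rad/s.
Step 2 — Component impedances:
  R1: Z = R = 39.7 Ω
  L: Z = jωL = j·2.752e+04·0.01 = 0 + j275.2 Ω
  C: Z = 1/(jωC) = -j/(ω·C) = 0 - j3461 Ω
Step 3 — Parallel branch: L || C = 1/(1/L + 1/C) = 0 + j299 Ω.
Step 4 — Series with R1: Z_total = R1 + (L || C) = 39.7 + j299 Ω = 301.6∠82.4° Ω.

Z = 39.7 + j299 Ω = 301.6∠82.4° Ω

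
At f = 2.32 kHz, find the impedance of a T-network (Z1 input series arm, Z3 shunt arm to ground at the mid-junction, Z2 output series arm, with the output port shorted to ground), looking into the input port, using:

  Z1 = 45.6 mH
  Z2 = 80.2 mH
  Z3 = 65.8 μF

Step 1 — Angular frequency: ω = 2π·f = 2π·2320 = 1.458e+04 rad/s.
Step 2 — Component impedances:
  Z1: Z = jωL = j·1.458e+04·0.0456 = 0 + j664.7 Ω
  Z2: Z = jωL = j·1.458e+04·0.0802 = 0 + j1169 Ω
  Z3: Z = 1/(jωC) = -j/(ω·C) = 0 - j1.043 Ω
Step 3 — With the output port shorted to ground, the output series arm Z2 runs from the junction to ground; the shunt arm Z3 also runs from the junction to ground. They appear in parallel: Z3 || Z2 = 0 - j1.044 Ω.
Step 4 — Series with input arm Z1: Z_in = Z1 + (Z3 || Z2) = 0 + j663.7 Ω = 663.7∠90.0° Ω.

Z = 0 + j663.7 Ω = 663.7∠90.0° Ω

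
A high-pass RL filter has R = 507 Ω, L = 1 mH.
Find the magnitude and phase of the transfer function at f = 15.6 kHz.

Step 1 — Angular frequency: ω = 2π·1.56e+04 = 9.802e+04 rad/s.
Step 2 — Transfer function: H(jω) = jωL/(R + jωL).
Step 3 — Numerator jωL = j·98.02; denominator R + jωL = 507 + j98.02.
Step 4 — H = 0.03603 + j0.1864.
Step 5 — Magnitude: |H| = 0.1898 (-14.4 dB); phase: φ = 79.1°.

|H| = 0.1898 (-14.4 dB), φ = 79.1°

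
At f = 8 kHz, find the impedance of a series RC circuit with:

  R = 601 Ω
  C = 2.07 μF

Step 1 — Angular frequency: ω = 2π·f = 2π·8000 = 5.027e+04 rad/s.
Step 2 — Component impedances:
  R: Z = R = 601 Ω
  C: Z = 1/(jωC) = -j/(ω·C) = 0 - j9.611 Ω
Step 3 — Series combination: Z_total = R + C = 601 - j9.611 Ω = 601.1∠-0.9° Ω.

Z = 601 - j9.611 Ω = 601.1∠-0.9° Ω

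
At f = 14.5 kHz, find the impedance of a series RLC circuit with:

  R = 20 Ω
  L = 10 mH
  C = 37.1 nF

Step 1 — Angular frequency: ω = 2π·f = 2π·1.45e+04 = 9.111e+04 rad/s.
Step 2 — Component impedances:
  R: Z = R = 20 Ω
  L: Z = jωL = j·9.111e+04·0.01 = 0 + j911.1 Ω
  C: Z = 1/(jωC) = -j/(ω·C) = 0 - j295.9 Ω
Step 3 — Series combination: Z_total = R + L + C = 20 + j615.2 Ω = 615.5∠88.1° Ω.

Z = 20 + j615.2 Ω = 615.5∠88.1° Ω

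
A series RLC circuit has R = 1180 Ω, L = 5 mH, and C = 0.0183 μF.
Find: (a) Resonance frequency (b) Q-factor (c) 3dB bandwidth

Step 1 — Resonance: ω₀ = 1/√(LC) = 1/√(0.005·1.83e-08) = 1.045e+05 rad/s.
Step 2 — f₀ = ω₀/(2π) = 1.664e+04 Hz.
Step 3 — Series Q: Q = ω₀L/R = 1.045e+05·0.005/1180 = 0.443.
Step 4 — Bandwidth: Δω = ω₀/Q = 2.36e+05 rad/s; BW = Δω/(2π) = 3.756e+04 Hz.

(a) f₀ = 1.664e+04 Hz  (b) Q = 0.443  (c) BW = 3.756e+04 Hz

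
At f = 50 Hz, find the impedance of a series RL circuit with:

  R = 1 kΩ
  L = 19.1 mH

Step 1 — Angular frequency: ω = 2π·f = 2π·50 = 314.2 rad/s.
Step 2 — Component impedances:
  R: Z = R = 1000 Ω
  L: Z = jωL = j·314.2·0.0191 = 0 + j6 Ω
Step 3 — Series combination: Z_total = R + L = 1000 + j6 Ω = 1000∠0.3° Ω.

Z = 1000 + j6 Ω = 1000∠0.3° Ω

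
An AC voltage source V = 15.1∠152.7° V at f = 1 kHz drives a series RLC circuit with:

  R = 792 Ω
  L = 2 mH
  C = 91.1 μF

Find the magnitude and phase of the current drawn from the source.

Step 1 — Angular frequency: ω = 2π·f = 2π·1000 = 6283 rad/s.
Step 2 — Component impedances:
  R: Z = R = 792 Ω
  L: Z = jωL = j·6283·0.002 = 0 + j12.57 Ω
  C: Z = 1/(jωC) = -j/(ω·C) = 0 - j1.747 Ω
Step 3 — Series combination: Z_total = R + L + C = 792 + j10.82 Ω = 792.1∠0.8° Ω.
Step 4 — Source phasor: V = 15.1∠152.7° V = -13.42 + j6.926 V.
Step 5 — Ohm's law: I = V / Z_total = (-13.42 + j6.926) / (792 + j10.82) = -0.01682 + j0.008974 A.
Step 6 — Convert to polar: |I| = 0.01906 A, ∠I = 151.9°.

I = 0.01906∠151.9° A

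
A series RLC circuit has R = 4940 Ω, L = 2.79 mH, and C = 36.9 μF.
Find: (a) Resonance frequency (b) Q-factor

Step 1 — Resonance condition Im(Z)=0 gives ω₀ = 1/√(LC).
Step 2 — ω₀ = 1/√(0.00279·3.69e-05) = 3117 rad/s.
Step 3 — f₀ = ω₀/(2π) = 496 Hz.
Step 4 — Series Q: Q = ω₀L/R = 3117·0.00279/4940 = 0.00176.

(a) f₀ = 496 Hz  (b) Q = 0.00176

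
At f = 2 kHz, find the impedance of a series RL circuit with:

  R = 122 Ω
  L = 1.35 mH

Step 1 — Angular frequency: ω = 2π·f = 2π·2000 = 1.257e+04 rad/s.
Step 2 — Component impedances:
  R: Z = R = 122 Ω
  L: Z = jωL = j·1.257e+04·0.00135 = 0 + j16.96 Ω
Step 3 — Series combination: Z_total = R + L = 122 + j16.96 Ω = 123.2∠7.9° Ω.

Z = 122 + j16.96 Ω = 123.2∠7.9° Ω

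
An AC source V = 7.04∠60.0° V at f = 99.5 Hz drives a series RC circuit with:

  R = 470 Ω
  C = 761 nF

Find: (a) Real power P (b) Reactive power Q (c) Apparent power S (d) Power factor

Step 1 — Angular frequency: ω = 2π·f = 2π·99.5 = 625.2 rad/s.
Step 2 — Component impedances:
  R: Z = R = 470 Ω
  C: Z = 1/(jωC) = -j/(ω·C) = 0 - j2102 Ω
Step 3 — Series combination: Z_total = R + C = 470 - j2102 Ω = 2154∠-77.4° Ω.
Step 4 — Source phasor: V = 7.04∠60.0° V = 3.52 + j6.097 V.
Step 5 — Current: I = V / Z = -0.002406 + j0.002213 A = 0.003269∠137.4° A.
Step 6 — Complex power: S = V·I* = 0.005021 - j0.02246 VA.
Step 7 — Real power: P = Re(S) = 0.005021 W.
Step 8 — Reactive power: Q = Im(S) = -0.02246 VAR.
Step 9 — Apparent power: |S| = 0.02301 VA.
Step 10 — Power factor: PF = P/|S| = 0.2182 (leading).

(a) P = 0.005021 W  (b) Q = -0.02246 VAR  (c) S = 0.02301 VA  (d) PF = 0.2182 (leading)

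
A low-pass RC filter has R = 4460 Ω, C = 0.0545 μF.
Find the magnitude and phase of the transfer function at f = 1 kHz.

Step 1 — Angular frequency: ω = 2π·1000 = 6283 rad/s.
Step 2 — Transfer function: H(jω) = 1/(1 + jωRC).
Step 3 — Denominator: 1 + jωRC = 1 + j·6283·4460·5.45e-08 = 1 + j1.527.
Step 4 — H = 0.3001 - j0.4583.
Step 5 — Magnitude: |H| = 0.5478 (-5.2 dB); phase: φ = -56.8°.

|H| = 0.5478 (-5.2 dB), φ = -56.8°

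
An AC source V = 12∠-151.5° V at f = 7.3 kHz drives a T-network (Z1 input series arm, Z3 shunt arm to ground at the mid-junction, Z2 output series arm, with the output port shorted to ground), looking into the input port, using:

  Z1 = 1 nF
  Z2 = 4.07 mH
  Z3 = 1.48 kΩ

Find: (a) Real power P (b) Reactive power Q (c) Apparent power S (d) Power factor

Step 1 — Angular frequency: ω = 2π·f = 2π·7300 = 4.587e+04 rad/s.
Step 2 — Component impedances:
  Z1: Z = 1/(jωC) = -j/(ω·C) = 0 - j2.18e+04 Ω
  Z2: Z = jωL = j·4.587e+04·0.00407 = 0 + j186.7 Ω
  Z3: Z = R = 1480 Ω
Step 3 — With the output port shorted to ground, the output series arm Z2 runs from the junction to ground; the shunt arm Z3 also runs from the junction to ground. They appear in parallel: Z3 || Z2 = 23.18 + j183.8 Ω.
Step 4 — Series with input arm Z1: Z_in = Z1 + (Z3 || Z2) = 23.18 - j2.162e+04 Ω = 2.162e+04∠-89.9° Ω.
Step 5 — Source phasor: V = 12∠-151.5° V = -10.55 - j5.726 V.
Step 6 — Current: I = V / Z = 0.0002643 - j0.0004881 A = 0.0005551∠-61.6° A.
Step 7 — Complex power: S = V·I* = 7.142e-06 - j0.006661 VA.
Step 8 — Real power: P = Re(S) = 7.142e-06 W.
Step 9 — Reactive power: Q = Im(S) = -0.006661 VAR.
Step 10 — Apparent power: |S| = 0.006661 VA.
Step 11 — Power factor: PF = P/|S| = 0.001072 (leading).

(a) P = 7.142e-06 W  (b) Q = -0.006661 VAR  (c) S = 0.006661 VA  (d) PF = 0.001072 (leading)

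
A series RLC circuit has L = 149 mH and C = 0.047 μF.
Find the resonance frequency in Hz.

Step 1 — Resonance condition Im(Z)=0 gives ω₀ = 1/√(LC).
Step 2 — ω₀ = 1/√(0.149·4.7e-08) = 1.195e+04 rad/s.
Step 3 — f₀ = ω₀/(2π) = 1902 Hz.

f₀ = 1902 Hz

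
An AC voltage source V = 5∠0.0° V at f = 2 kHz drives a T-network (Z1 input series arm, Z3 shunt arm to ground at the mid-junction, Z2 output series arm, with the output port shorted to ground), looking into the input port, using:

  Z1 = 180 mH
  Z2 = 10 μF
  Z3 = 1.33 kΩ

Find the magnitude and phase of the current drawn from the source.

Step 1 — Angular frequency: ω = 2π·f = 2π·2000 = 1.257e+04 rad/s.
Step 2 — Component impedances:
  Z1: Z = jωL = j·1.257e+04·0.18 = 0 + j2262 Ω
  Z2: Z = 1/(jωC) = -j/(ω·C) = 0 - j7.958 Ω
  Z3: Z = R = 1330 Ω
Step 3 — With the output port shorted to ground, the output series arm Z2 runs from the junction to ground; the shunt arm Z3 also runs from the junction to ground. They appear in parallel: Z3 || Z2 = 0.04761 - j7.957 Ω.
Step 4 — Series with input arm Z1: Z_in = Z1 + (Z3 || Z2) = 0.04761 + j2254 Ω = 2254∠90.0° Ω.
Step 5 — Source phasor: V = 5∠0.0° V = 5 V.
Step 6 — Ohm's law: I = V / Z_total = (5) / (0.04761 + j2254) = 4.686e-08 - j0.002218 A.
Step 7 — Convert to polar: |I| = 0.002218 A, ∠I = -90.0°.

I = 0.002218∠-90.0° A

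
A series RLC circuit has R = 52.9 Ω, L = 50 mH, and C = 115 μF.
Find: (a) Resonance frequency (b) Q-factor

Step 1 — Resonance condition Im(Z)=0 gives ω₀ = 1/√(LC).
Step 2 — ω₀ = 1/√(0.05·0.000115) = 417 rad/s.
Step 3 — f₀ = ω₀/(2π) = 66.37 Hz.
Step 4 — Series Q: Q = ω₀L/R = 417·0.05/52.9 = 0.3942.

(a) f₀ = 66.37 Hz  (b) Q = 0.3942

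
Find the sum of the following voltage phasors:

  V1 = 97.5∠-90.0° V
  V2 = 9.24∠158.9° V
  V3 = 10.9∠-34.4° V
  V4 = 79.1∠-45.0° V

Step 1 — Convert each phasor to rectangular form:
  V1 = 97.5·(cos(-90.0°) + j·sin(-90.0°)) = 0 - j97.5 V
  V2 = 9.24·(cos(158.9°) + j·sin(158.9°)) = -8.62 + j3.326 V
  V3 = 10.9·(cos(-34.4°) + j·sin(-34.4°)) = 8.994 - j6.158 V
  V4 = 79.1·(cos(-45.0°) + j·sin(-45.0°)) = 55.93 - j55.93 V
Step 2 — Sum components: V_total = 56.31 - j156.3 V.
Step 3 — Convert to polar: |V_total| = 166.1 V, ∠V_total = -70.2°.

V_total = 166.1∠-70.2° V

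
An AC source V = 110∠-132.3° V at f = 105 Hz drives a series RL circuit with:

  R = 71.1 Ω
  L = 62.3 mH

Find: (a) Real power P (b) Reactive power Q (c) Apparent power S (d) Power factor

Step 1 — Angular frequency: ω = 2π·f = 2π·105 = 659.7 rad/s.
Step 2 — Component impedances:
  R: Z = R = 71.1 Ω
  L: Z = jωL = j·659.7·0.0623 = 0 + j41.1 Ω
Step 3 — Series combination: Z_total = R + L = 71.1 + j41.1 Ω = 82.13∠30.0° Ω.
Step 4 — Source phasor: V = 110∠-132.3° V = -74.03 - j81.36 V.
Step 5 — Current: I = V / Z = -1.276 - j0.4065 A = 1.339∠-162.3° A.
Step 6 — Complex power: S = V·I* = 127.6 + j73.74 VA.
Step 7 — Real power: P = Re(S) = 127.6 W.
Step 8 — Reactive power: Q = Im(S) = 73.74 VAR.
Step 9 — Apparent power: |S| = 147.3 VA.
Step 10 — Power factor: PF = P/|S| = 0.8658 (lagging).

(a) P = 127.6 W  (b) Q = 73.74 VAR  (c) S = 147.3 VA  (d) PF = 0.8658 (lagging)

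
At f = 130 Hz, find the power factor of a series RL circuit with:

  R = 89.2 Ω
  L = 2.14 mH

Step 1 — Angular frequency: ω = 2π·f = 2π·130 = 816.8 rad/s.
Step 2 — Component impedances:
  R: Z = R = 89.2 Ω
  L: Z = jωL = j·816.8·0.00214 = 0 + j1.748 Ω
Step 3 — Series combination: Z_total = R + L = 89.2 + j1.748 Ω = 89.22∠1.1° Ω.
Step 4 — Power factor: PF = cos(φ) = Re(Z)/|Z| = 89.2/89.22 = 0.9998.
Step 5 — Type: Im(Z) = 1.748 ⇒ lagging (phase φ = 1.1°).

PF = 0.9998 (lagging, φ = 1.1°)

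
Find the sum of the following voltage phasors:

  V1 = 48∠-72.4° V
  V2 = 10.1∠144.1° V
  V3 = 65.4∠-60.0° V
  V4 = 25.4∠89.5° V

Step 1 — Convert each phasor to rectangular form:
  V1 = 48·(cos(-72.4°) + j·sin(-72.4°)) = 14.51 - j45.75 V
  V2 = 10.1·(cos(144.1°) + j·sin(144.1°)) = -8.181 + j5.922 V
  V3 = 65.4·(cos(-60.0°) + j·sin(-60.0°)) = 32.7 - j56.64 V
  V4 = 25.4·(cos(89.5°) + j·sin(89.5°)) = 0.2217 + j25.4 V
Step 2 — Sum components: V_total = 39.25 - j71.07 V.
Step 3 — Convert to polar: |V_total| = 81.19 V, ∠V_total = -61.1°.

V_total = 81.19∠-61.1° V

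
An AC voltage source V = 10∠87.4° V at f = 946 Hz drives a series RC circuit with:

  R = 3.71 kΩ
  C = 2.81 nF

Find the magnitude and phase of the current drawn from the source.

Step 1 — Angular frequency: ω = 2π·f = 2π·946 = 5944 rad/s.
Step 2 — Component impedances:
  R: Z = R = 3710 Ω
  C: Z = 1/(jωC) = -j/(ω·C) = 0 - j5.987e+04 Ω
Step 3 — Series combination: Z_total = R + C = 3710 - j5.987e+04 Ω = 5.999e+04∠-86.5° Ω.
Step 4 — Source phasor: V = 10∠87.4° V = 0.4536 + j9.99 V.
Step 5 — Ohm's law: I = V / Z_total = (0.4536 + j9.99) / (3710 - j5.987e+04) = -0.0001657 + j1.785e-05 A.
Step 6 — Convert to polar: |I| = 0.0001667 A, ∠I = 173.9°.

I = 0.0001667∠173.9° A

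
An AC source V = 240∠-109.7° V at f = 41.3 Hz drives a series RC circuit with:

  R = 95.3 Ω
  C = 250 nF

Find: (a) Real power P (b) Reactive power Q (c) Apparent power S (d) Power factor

Step 1 — Angular frequency: ω = 2π·f = 2π·41.3 = 259.5 rad/s.
Step 2 — Component impedances:
  R: Z = R = 95.3 Ω
  C: Z = 1/(jωC) = -j/(ω·C) = 0 - j1.541e+04 Ω
Step 3 — Series combination: Z_total = R + C = 95.3 - j1.541e+04 Ω = 1.541e+04∠-89.6° Ω.
Step 4 — Source phasor: V = 240∠-109.7° V = -80.9 - j226 V.
Step 5 — Current: I = V / Z = 0.01463 - j0.005339 A = 0.01557∠-20.1° A.
Step 6 — Complex power: S = V·I* = 0.0231 - j3.737 VA.
Step 7 — Real power: P = Re(S) = 0.0231 W.
Step 8 — Reactive power: Q = Im(S) = -3.737 VAR.
Step 9 — Apparent power: |S| = 3.737 VA.
Step 10 — Power factor: PF = P/|S| = 0.006182 (leading).

(a) P = 0.0231 W  (b) Q = -3.737 VAR  (c) S = 3.737 VA  (d) PF = 0.006182 (leading)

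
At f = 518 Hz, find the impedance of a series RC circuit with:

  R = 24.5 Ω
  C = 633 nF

Step 1 — Angular frequency: ω = 2π·f = 2π·518 = 3255 rad/s.
Step 2 — Component impedances:
  R: Z = R = 24.5 Ω
  C: Z = 1/(jωC) = -j/(ω·C) = 0 - j485.4 Ω
Step 3 — Series combination: Z_total = R + C = 24.5 - j485.4 Ω = 486∠-87.1° Ω.

Z = 24.5 - j485.4 Ω = 486∠-87.1° Ω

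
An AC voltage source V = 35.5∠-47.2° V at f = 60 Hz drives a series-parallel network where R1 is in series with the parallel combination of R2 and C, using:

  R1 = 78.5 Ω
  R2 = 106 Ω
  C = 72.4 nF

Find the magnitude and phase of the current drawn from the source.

Step 1 — Angular frequency: ω = 2π·f = 2π·60 = 377 rad/s.
Step 2 — Component impedances:
  R1: Z = R = 78.5 Ω
  R2: Z = R = 106 Ω
  C: Z = 1/(jωC) = -j/(ω·C) = 0 - j3.664e+04 Ω
Step 3 — Parallel branch: R2 || C = 1/(1/R2 + 1/C) = 106 - j0.3067 Ω.
Step 4 — Series with R1: Z_total = R1 + (R2 || C) = 184.5 - j0.3067 Ω = 184.5∠-0.1° Ω.
Step 5 — Source phasor: V = 35.5∠-47.2° V = 24.12 - j26.05 V.
Step 6 — Ohm's law: I = V / Z_total = (24.12 - j26.05) / (184.5 - j0.3067) = 0.131 - j0.141 A.
Step 7 — Convert to polar: |I| = 0.1924 A, ∠I = -47.1°.

I = 0.1924∠-47.1° A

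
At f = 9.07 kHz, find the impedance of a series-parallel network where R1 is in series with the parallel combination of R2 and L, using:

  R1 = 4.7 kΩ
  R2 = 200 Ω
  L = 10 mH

Step 1 — Angular frequency: ω = 2π·f = 2π·9070 = 5.699e+04 rad/s.
Step 2 — Component impedances:
  R1: Z = R = 4700 Ω
  R2: Z = R = 200 Ω
  L: Z = jωL = j·5.699e+04·0.01 = 0 + j569.9 Ω
Step 3 — Parallel branch: R2 || L = 1/(1/R2 + 1/L) = 178.1 + j62.49 Ω.
Step 4 — Series with R1: Z_total = R1 + (R2 || L) = 4878 + j62.49 Ω = 4878∠0.7° Ω.

Z = 4878 + j62.49 Ω = 4878∠0.7° Ω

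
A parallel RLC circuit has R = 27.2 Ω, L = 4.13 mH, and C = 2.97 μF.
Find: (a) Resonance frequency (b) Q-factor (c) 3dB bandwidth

Step 1 — Resonance: ω₀ = 1/√(LC) = 1/√(0.00413·2.97e-06) = 9029 rad/s.
Step 2 — f₀ = ω₀/(2π) = 1437 Hz.
Step 3 — Parallel Q: Q = R/(ω₀L) = 27.2/(9029·0.00413) = 0.7294.
Step 4 — Bandwidth: Δω = ω₀/Q = 1.238e+04 rad/s; BW = Δω/(2π) = 1970 Hz.

(a) f₀ = 1437 Hz  (b) Q = 0.7294  (c) BW = 1970 Hz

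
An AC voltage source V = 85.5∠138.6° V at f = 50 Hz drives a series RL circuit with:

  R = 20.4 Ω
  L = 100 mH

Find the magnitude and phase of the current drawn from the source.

Step 1 — Angular frequency: ω = 2π·f = 2π·50 = 314.2 rad/s.
Step 2 — Component impedances:
  R: Z = R = 20.4 Ω
  L: Z = jωL = j·314.2·0.1 = 0 + j31.42 Ω
Step 3 — Series combination: Z_total = R + L = 20.4 + j31.42 Ω = 37.46∠57.0° Ω.
Step 4 — Source phasor: V = 85.5∠138.6° V = -64.13 + j56.54 V.
Step 5 — Ohm's law: I = V / Z_total = (-64.13 + j56.54) / (20.4 + j31.42) = 0.3335 + j2.258 A.
Step 6 — Convert to polar: |I| = 2.283 A, ∠I = 81.6°.

I = 2.283∠81.6° A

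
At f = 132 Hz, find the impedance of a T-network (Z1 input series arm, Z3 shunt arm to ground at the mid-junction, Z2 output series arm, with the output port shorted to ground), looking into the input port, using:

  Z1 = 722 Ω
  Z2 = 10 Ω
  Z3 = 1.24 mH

Step 1 — Angular frequency: ω = 2π·f = 2π·132 = 829.4 rad/s.
Step 2 — Component impedances:
  Z1: Z = R = 722 Ω
  Z2: Z = R = 10 Ω
  Z3: Z = jωL = j·829.4·0.00124 = 0 + j1.028 Ω
Step 3 — With the output port shorted to ground, the output series arm Z2 runs from the junction to ground; the shunt arm Z3 also runs from the junction to ground. They appear in parallel: Z3 || Z2 = 0.1047 + j1.018 Ω.
Step 4 — Series with input arm Z1: Z_in = Z1 + (Z3 || Z2) = 722.1 + j1.018 Ω = 722.1∠0.1° Ω.

Z = 722.1 + j1.018 Ω = 722.1∠0.1° Ω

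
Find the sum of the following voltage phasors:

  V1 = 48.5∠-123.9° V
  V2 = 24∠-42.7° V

Step 1 — Convert each phasor to rectangular form:
  V1 = 48.5·(cos(-123.9°) + j·sin(-123.9°)) = -27.05 - j40.26 V
  V2 = 24·(cos(-42.7°) + j·sin(-42.7°)) = 17.64 - j16.28 V
Step 2 — Sum components: V_total = -9.413 - j56.53 V.
Step 3 — Convert to polar: |V_total| = 57.31 V, ∠V_total = -99.5°.

V_total = 57.31∠-99.5° V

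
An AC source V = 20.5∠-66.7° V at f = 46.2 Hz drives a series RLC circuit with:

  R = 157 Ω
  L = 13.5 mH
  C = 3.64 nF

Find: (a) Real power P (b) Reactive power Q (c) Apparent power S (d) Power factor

Step 1 — Angular frequency: ω = 2π·f = 2π·46.2 = 290.3 rad/s.
Step 2 — Component impedances:
  R: Z = R = 157 Ω
  L: Z = jωL = j·290.3·0.0135 = 0 + j3.919 Ω
  C: Z = 1/(jωC) = -j/(ω·C) = 0 - j9.464e+05 Ω
Step 3 — Series combination: Z_total = R + L + C = 157 - j9.464e+05 Ω = 9.464e+05∠-90.0° Ω.
Step 4 — Source phasor: V = 20.5∠-66.7° V = 8.109 - j18.83 V.
Step 5 — Current: I = V / Z = 1.99e-05 + j8.565e-06 A = 2.166e-05∠23.3° A.
Step 6 — Complex power: S = V·I* = 7.366e-08 - j0.0004441 VA.
Step 7 — Real power: P = Re(S) = 7.366e-08 W.
Step 8 — Reactive power: Q = Im(S) = -0.0004441 VAR.
Step 9 — Apparent power: |S| = 0.0004441 VA.
Step 10 — Power factor: PF = P/|S| = 0.0001659 (leading).

(a) P = 7.366e-08 W  (b) Q = -0.0004441 VAR  (c) S = 0.0004441 VA  (d) PF = 0.0001659 (leading)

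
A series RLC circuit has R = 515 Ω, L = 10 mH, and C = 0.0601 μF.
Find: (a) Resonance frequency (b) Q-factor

Step 1 — Resonance condition Im(Z)=0 gives ω₀ = 1/√(LC).
Step 2 — ω₀ = 1/√(0.01·6.01e-08) = 4.079e+04 rad/s.
Step 3 — f₀ = ω₀/(2π) = 6492 Hz.
Step 4 — Series Q: Q = ω₀L/R = 4.079e+04·0.01/515 = 0.7921.

(a) f₀ = 6492 Hz  (b) Q = 0.7921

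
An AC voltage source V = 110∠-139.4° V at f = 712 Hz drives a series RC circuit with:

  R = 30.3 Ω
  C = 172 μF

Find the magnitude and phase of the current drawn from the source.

Step 1 — Angular frequency: ω = 2π·f = 2π·712 = 4474 rad/s.
Step 2 — Component impedances:
  R: Z = R = 30.3 Ω
  C: Z = 1/(jωC) = -j/(ω·C) = 0 - j1.3 Ω
Step 3 — Series combination: Z_total = R + C = 30.3 - j1.3 Ω = 30.33∠-2.5° Ω.
Step 4 — Source phasor: V = 110∠-139.4° V = -83.52 - j71.59 V.
Step 5 — Ohm's law: I = V / Z_total = (-83.52 - j71.59) / (30.3 - j1.3) = -2.65 - j2.476 A.
Step 6 — Convert to polar: |I| = 3.627 A, ∠I = -136.9°.

I = 3.627∠-136.9° A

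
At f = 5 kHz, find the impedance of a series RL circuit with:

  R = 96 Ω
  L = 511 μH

Step 1 — Angular frequency: ω = 2π·f = 2π·5000 = 3.142e+04 rad/s.
Step 2 — Component impedances:
  R: Z = R = 96 Ω
  L: Z = jωL = j·3.142e+04·0.000511 = 0 + j16.05 Ω
Step 3 — Series combination: Z_total = R + L = 96 + j16.05 Ω = 97.33∠9.5° Ω.

Z = 96 + j16.05 Ω = 97.33∠9.5° Ω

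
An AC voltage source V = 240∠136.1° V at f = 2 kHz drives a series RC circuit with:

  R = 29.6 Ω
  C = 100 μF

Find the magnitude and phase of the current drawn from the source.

Step 1 — Angular frequency: ω = 2π·f = 2π·2000 = 1.257e+04 rad/s.
Step 2 — Component impedances:
  R: Z = R = 29.6 Ω
  C: Z = 1/(jωC) = -j/(ω·C) = 0 - j0.7958 Ω
Step 3 — Series combination: Z_total = R + C = 29.6 - j0.7958 Ω = 29.61∠-1.5° Ω.
Step 4 — Source phasor: V = 240∠136.1° V = -172.9 + j166.4 V.
Step 5 — Ohm's law: I = V / Z_total = (-172.9 + j166.4) / (29.6 - j0.7958) = -5.989 + j5.461 A.
Step 6 — Convert to polar: |I| = 8.105 A, ∠I = 137.6°.

I = 8.105∠137.6° A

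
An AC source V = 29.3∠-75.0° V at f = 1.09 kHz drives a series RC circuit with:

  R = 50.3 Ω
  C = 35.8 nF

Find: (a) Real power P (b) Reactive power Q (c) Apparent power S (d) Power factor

Step 1 — Angular frequency: ω = 2π·f = 2π·1090 = 6849 rad/s.
Step 2 — Component impedances:
  R: Z = R = 50.3 Ω
  C: Z = 1/(jωC) = -j/(ω·C) = 0 - j4079 Ω
Step 3 — Series combination: Z_total = R + C = 50.3 - j4079 Ω = 4079∠-89.3° Ω.
Step 4 — Source phasor: V = 29.3∠-75.0° V = 7.583 - j28.3 V.
Step 5 — Current: I = V / Z = 0.006961 + j0.001773 A = 0.007183∠14.3° A.
Step 6 — Complex power: S = V·I* = 0.002595 - j0.2105 VA.
Step 7 — Real power: P = Re(S) = 0.002595 W.
Step 8 — Reactive power: Q = Im(S) = -0.2105 VAR.
Step 9 — Apparent power: |S| = 0.2105 VA.
Step 10 — Power factor: PF = P/|S| = 0.01233 (leading).

(a) P = 0.002595 W  (b) Q = -0.2105 VAR  (c) S = 0.2105 VA  (d) PF = 0.01233 (leading)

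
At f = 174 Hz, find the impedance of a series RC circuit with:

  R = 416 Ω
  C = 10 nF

Step 1 — Angular frequency: ω = 2π·f = 2π·174 = 1093 rad/s.
Step 2 — Component impedances:
  R: Z = R = 416 Ω
  C: Z = 1/(jωC) = -j/(ω·C) = 0 - j9.147e+04 Ω
Step 3 — Series combination: Z_total = R + C = 416 - j9.147e+04 Ω = 9.147e+04∠-89.7° Ω.

Z = 416 - j9.147e+04 Ω = 9.147e+04∠-89.7° Ω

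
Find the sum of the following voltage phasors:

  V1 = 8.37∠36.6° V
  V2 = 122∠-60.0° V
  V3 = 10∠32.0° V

Step 1 — Convert each phasor to rectangular form:
  V1 = 8.37·(cos(36.6°) + j·sin(36.6°)) = 6.72 + j4.99 V
  V2 = 122·(cos(-60.0°) + j·sin(-60.0°)) = 61 - j105.7 V
  V3 = 10·(cos(32.0°) + j·sin(32.0°)) = 8.48 + j5.299 V
Step 2 — Sum components: V_total = 76.2 - j95.37 V.
Step 3 — Convert to polar: |V_total| = 122.1 V, ∠V_total = -51.4°.

V_total = 122.1∠-51.4° V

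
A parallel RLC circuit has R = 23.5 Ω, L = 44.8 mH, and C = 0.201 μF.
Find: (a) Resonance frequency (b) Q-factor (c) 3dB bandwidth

Step 1 — Resonance: ω₀ = 1/√(LC) = 1/√(0.0448·2.01e-07) = 1.054e+04 rad/s.
Step 2 — f₀ = ω₀/(2π) = 1677 Hz.
Step 3 — Parallel Q: Q = R/(ω₀L) = 23.5/(1.054e+04·0.0448) = 0.04978.
Step 4 — Bandwidth: Δω = ω₀/Q = 2.117e+05 rad/s; BW = Δω/(2π) = 3.369e+04 Hz.

(a) f₀ = 1677 Hz  (b) Q = 0.04978  (c) BW = 3.369e+04 Hz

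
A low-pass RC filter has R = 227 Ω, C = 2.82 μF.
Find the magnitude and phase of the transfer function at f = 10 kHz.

Step 1 — Angular frequency: ω = 2π·1e+04 = 6.283e+04 rad/s.
Step 2 — Transfer function: H(jω) = 1/(1 + jωRC).
Step 3 — Denominator: 1 + jωRC = 1 + j·6.283e+04·227·2.82e-06 = 1 + j40.22.
Step 4 — H = 0.0006178 - j0.02485.
Step 5 — Magnitude: |H| = 0.02485 (-32.1 dB); phase: φ = -88.6°.

|H| = 0.02485 (-32.1 dB), φ = -88.6°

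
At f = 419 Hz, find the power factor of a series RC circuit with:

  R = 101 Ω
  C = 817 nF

Step 1 — Angular frequency: ω = 2π·f = 2π·419 = 2633 rad/s.
Step 2 — Component impedances:
  R: Z = R = 101 Ω
  C: Z = 1/(jωC) = -j/(ω·C) = 0 - j464.9 Ω
Step 3 — Series combination: Z_total = R + C = 101 - j464.9 Ω = 475.8∠-77.7° Ω.
Step 4 — Power factor: PF = cos(φ) = Re(Z)/|Z| = 101/475.8 = 0.2123.
Step 5 — Type: Im(Z) = -464.9 ⇒ leading (phase φ = -77.7°).

PF = 0.2123 (leading, φ = -77.7°)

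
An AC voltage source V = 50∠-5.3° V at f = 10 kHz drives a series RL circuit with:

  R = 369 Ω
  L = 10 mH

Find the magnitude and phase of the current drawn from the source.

Step 1 — Angular frequency: ω = 2π·f = 2π·1e+04 = 6.283e+04 rad/s.
Step 2 — Component impedances:
  R: Z = R = 369 Ω
  L: Z = jωL = j·6.283e+04·0.01 = 0 + j628.3 Ω
Step 3 — Series combination: Z_total = R + L = 369 + j628.3 Ω = 728.7∠59.6° Ω.
Step 4 — Source phasor: V = 50∠-5.3° V = 49.79 - j4.619 V.
Step 5 — Ohm's law: I = V / Z_total = (49.79 - j4.619) / (369 + j628.3) = 0.02914 - j0.06213 A.
Step 6 — Convert to polar: |I| = 0.06862 A, ∠I = -64.9°.

I = 0.06862∠-64.9° A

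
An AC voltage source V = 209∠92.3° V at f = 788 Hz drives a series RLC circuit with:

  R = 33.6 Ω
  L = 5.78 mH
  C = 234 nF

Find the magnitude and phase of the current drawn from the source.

Step 1 — Angular frequency: ω = 2π·f = 2π·788 = 4951 rad/s.
Step 2 — Component impedances:
  R: Z = R = 33.6 Ω
  L: Z = jωL = j·4951·0.00578 = 0 + j28.62 Ω
  C: Z = 1/(jωC) = -j/(ω·C) = 0 - j863.1 Ω
Step 3 — Series combination: Z_total = R + L + C = 33.6 - j834.5 Ω = 835.2∠-87.7° Ω.
Step 4 — Source phasor: V = 209∠92.3° V = -8.388 + j208.8 V.
Step 5 — Ohm's law: I = V / Z_total = (-8.388 + j208.8) / (33.6 - j834.5) = -0.2502 + j2.466e-05 A.
Step 6 — Convert to polar: |I| = 0.2502 A, ∠I = 180.0°.

I = 0.2502∠180.0° A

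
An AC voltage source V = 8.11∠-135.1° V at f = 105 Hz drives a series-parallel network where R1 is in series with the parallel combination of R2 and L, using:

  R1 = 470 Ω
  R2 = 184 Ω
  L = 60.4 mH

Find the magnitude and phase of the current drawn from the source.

Step 1 — Angular frequency: ω = 2π·f = 2π·105 = 659.7 rad/s.
Step 2 — Component impedances:
  R1: Z = R = 470 Ω
  R2: Z = R = 184 Ω
  L: Z = jωL = j·659.7·0.0604 = 0 + j39.85 Ω
Step 3 — Parallel branch: R2 || L = 1/(1/R2 + 1/L) = 8.243 + j38.06 Ω.
Step 4 — Series with R1: Z_total = R1 + (R2 || L) = 478.2 + j38.06 Ω = 479.8∠4.6° Ω.
Step 5 — Source phasor: V = 8.11∠-135.1° V = -5.745 - j5.725 V.
Step 6 — Ohm's law: I = V / Z_total = (-5.745 - j5.725) / (478.2 + j38.06) = -0.01288 - j0.01094 A.
Step 7 — Convert to polar: |I| = 0.0169 A, ∠I = -139.7°.

I = 0.0169∠-139.7° A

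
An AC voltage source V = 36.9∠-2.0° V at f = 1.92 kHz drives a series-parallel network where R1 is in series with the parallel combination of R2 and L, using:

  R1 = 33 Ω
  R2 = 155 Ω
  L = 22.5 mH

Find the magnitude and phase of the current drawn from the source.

Step 1 — Angular frequency: ω = 2π·f = 2π·1920 = 1.206e+04 rad/s.
Step 2 — Component impedances:
  R1: Z = R = 33 Ω
  R2: Z = R = 155 Ω
  L: Z = jωL = j·1.206e+04·0.0225 = 0 + j271.4 Ω
Step 3 — Parallel branch: R2 || L = 1/(1/R2 + 1/L) = 116.9 + j66.75 Ω.
Step 4 — Series with R1: Z_total = R1 + (R2 || L) = 149.9 + j66.75 Ω = 164.1∠24.0° Ω.
Step 5 — Source phasor: V = 36.9∠-2.0° V = 36.88 - j1.288 V.
Step 6 — Ohm's law: I = V / Z_total = (36.88 - j1.288) / (149.9 + j66.75) = 0.2021 - j0.0986 A.
Step 7 — Convert to polar: |I| = 0.2249 A, ∠I = -26.0°.

I = 0.2249∠-26.0° A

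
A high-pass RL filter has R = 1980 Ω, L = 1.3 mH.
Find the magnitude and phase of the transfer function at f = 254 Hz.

Step 1 — Angular frequency: ω = 2π·254 = 1596 rad/s.
Step 2 — Transfer function: H(jω) = jωL/(R + jωL).
Step 3 — Numerator jωL = j·2.075; denominator R + jωL = 1980 + j2.075.
Step 4 — H = 1.098e-06 + j0.001048.
Step 5 — Magnitude: |H| = 0.001048 (-59.6 dB); phase: φ = 89.9°.

|H| = 0.001048 (-59.6 dB), φ = 89.9°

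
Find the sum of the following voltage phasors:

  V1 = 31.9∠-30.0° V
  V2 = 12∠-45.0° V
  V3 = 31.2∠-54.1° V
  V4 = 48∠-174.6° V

Step 1 — Convert each phasor to rectangular form:
  V1 = 31.9·(cos(-30.0°) + j·sin(-30.0°)) = 27.63 - j15.95 V
  V2 = 12·(cos(-45.0°) + j·sin(-45.0°)) = 8.485 - j8.485 V
  V3 = 31.2·(cos(-54.1°) + j·sin(-54.1°)) = 18.29 - j25.27 V
  V4 = 48·(cos(-174.6°) + j·sin(-174.6°)) = -47.79 - j4.517 V
Step 2 — Sum components: V_total = 6.619 - j54.23 V.
Step 3 — Convert to polar: |V_total| = 54.63 V, ∠V_total = -83.0°.

V_total = 54.63∠-83.0° V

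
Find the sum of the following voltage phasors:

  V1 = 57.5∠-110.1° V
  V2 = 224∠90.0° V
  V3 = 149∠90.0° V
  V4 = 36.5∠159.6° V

Step 1 — Convert each phasor to rectangular form:
  V1 = 57.5·(cos(-110.1°) + j·sin(-110.1°)) = -19.76 - j54 V
  V2 = 224·(cos(90.0°) + j·sin(90.0°)) = 0 + j224 V
  V3 = 149·(cos(90.0°) + j·sin(90.0°)) = 0 + j149 V
  V4 = 36.5·(cos(159.6°) + j·sin(159.6°)) = -34.21 + j12.72 V
Step 2 — Sum components: V_total = -53.97 + j331.7 V.
Step 3 — Convert to polar: |V_total| = 336.1 V, ∠V_total = 99.2°.

V_total = 336.1∠99.2° V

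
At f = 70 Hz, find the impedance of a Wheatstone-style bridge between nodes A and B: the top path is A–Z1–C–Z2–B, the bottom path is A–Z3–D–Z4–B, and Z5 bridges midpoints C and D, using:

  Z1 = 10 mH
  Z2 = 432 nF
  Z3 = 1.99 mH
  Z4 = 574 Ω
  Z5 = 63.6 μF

Step 1 — Angular frequency: ω = 2π·f = 2π·70 = 439.8 rad/s.
Step 2 — Component impedances:
  Z1: Z = jωL = j·439.8·0.01 = 0 + j4.398 Ω
  Z2: Z = 1/(jωC) = -j/(ω·C) = 0 - j5263 Ω
  Z3: Z = jωL = j·439.8·0.00199 = 0 + j0.8752 Ω
  Z4: Z = R = 574 Ω
  Z5: Z = 1/(jωC) = -j/(ω·C) = 0 - j35.75 Ω
Step 3 — Bridge requires nodal analysis (the Z5 bridge couples midpoints C and D, so the two paths cannot be reduced to a simple series/parallel combination). Setting node B to ground and injecting 1 A at node A, the 3-node admittance system at A, C, D solves to V_A = Z_AB = 567.5 - j61.06 Ω = 570.7∠-6.1° Ω.

Z = 567.5 - j61.06 Ω = 570.7∠-6.1° Ω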